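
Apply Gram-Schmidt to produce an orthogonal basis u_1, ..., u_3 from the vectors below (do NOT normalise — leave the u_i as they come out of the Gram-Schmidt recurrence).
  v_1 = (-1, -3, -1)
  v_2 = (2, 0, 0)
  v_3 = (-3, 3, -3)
Orthogonal basis:
  u_1 = (-1, -3, -1)
  u_2 = (20/11, -6/11, -2/11)
  u_3 = (0, 6/5, -18/5)

Apply the Gram-Schmidt recurrence
  u_1 = v_1
  u_i = v_i − Σ_{j<i} ((v_i · u_j) / (u_j · u_j)) · u_j.

Step by step this gives:
  u_1 = (-1, -3, -1)
  u_2 = (20/11, -6/11, -2/11)
  u_3 = (0, 6/5, -18/5)

Orthogonality check:
  u_2 · u_1 = 0 (should be 0)
  u_3 · u_1 = 0 (should be 0)
  u_3 · u_2 = 0 (should be 0)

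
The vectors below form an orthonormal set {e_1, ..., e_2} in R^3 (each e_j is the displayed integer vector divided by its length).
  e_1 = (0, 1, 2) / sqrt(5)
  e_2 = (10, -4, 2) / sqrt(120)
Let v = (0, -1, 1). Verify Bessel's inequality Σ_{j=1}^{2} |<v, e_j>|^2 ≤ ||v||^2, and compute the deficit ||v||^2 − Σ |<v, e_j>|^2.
Σ |<v, e_j>|^2 = 1/2; ||v||^2 = 2; deficit = 3/2

Write each e_j = u_j / sqrt(<u_j, u_j>) where u_j is the displayed integer vector. Then <v, e_j> = <v, u_j> / sqrt(<u_j, u_j>), so |<v, e_j>|^2 = <v, u_j>^2 / <u_j, u_j>.
Coefficients: <v, e_1> = 1/sqrt(5), <v, e_2> = 6/sqrt(120).
Square and sum: Σ |<v, e_j>|^2 = 1/2.
Compute ||v||^2 = v·v = 2.
Deficit = 2 − 1/2 = 3/2 ≥ 0, confirming Bessel's inequality. (The deficit equals ||v − Σ <v,e_j> e_j||^2, the squared distance from v to span{e_j}.)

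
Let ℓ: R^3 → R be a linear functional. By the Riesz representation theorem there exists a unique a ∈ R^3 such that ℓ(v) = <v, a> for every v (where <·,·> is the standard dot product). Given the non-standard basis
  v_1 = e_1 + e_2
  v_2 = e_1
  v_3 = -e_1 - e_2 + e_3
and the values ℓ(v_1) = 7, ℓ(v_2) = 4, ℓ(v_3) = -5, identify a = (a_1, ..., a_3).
a = (4, 3, 2)

Write a = (a_1, ..., a_3) in the standard basis. For each basis vector v_i, ℓ(v_i) = <v_i, a> is a linear equation in the a_j's. Collect the n equations into a matrix system V a = ℓ, where row i of V is v_i (expressed in the standard basis). Since V is invertible (lower-triangular with 1s on the diagonal, up to permutation), solve by back-substitution:
  V =
[[1, 1, 0],
 [1, 0, 0],
 [-1, -1, 1]]
  V a = (7, 4, -5)
Solving gives a = (4, 3, 2).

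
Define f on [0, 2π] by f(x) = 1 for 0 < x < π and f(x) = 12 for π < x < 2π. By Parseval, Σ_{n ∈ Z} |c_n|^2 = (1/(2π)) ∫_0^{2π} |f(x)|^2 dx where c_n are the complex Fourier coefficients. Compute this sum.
Σ |c_n|^2 = 145/2

Parseval equates the L^2 energy of f (normalised by 1/(2π)) with the ℓ^2 sum of its Fourier coefficients: (1/(2π)) ∫_0^{2π} |f|^2 = Σ |c_n|^2.
Compute the left side: (1/(2π)) [∫_0^π 1^2 dx + ∫_π^{2π} 12^2 dx] = (1/(2π)) · (1π + 144π) = (1 + 144)/2 = 145/2.
So Σ_{n ∈ Z} |c_n|^2 = 145/2.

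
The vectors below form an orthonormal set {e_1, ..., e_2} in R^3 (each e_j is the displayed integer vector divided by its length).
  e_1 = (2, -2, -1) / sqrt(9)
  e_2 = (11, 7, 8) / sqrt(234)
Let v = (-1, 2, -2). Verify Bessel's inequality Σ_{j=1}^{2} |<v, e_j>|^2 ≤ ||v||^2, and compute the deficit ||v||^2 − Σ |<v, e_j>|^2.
Σ |<v, e_j>|^2 = 5/2; ||v||^2 = 9; deficit = 13/2

Write each e_j = u_j / sqrt(<u_j, u_j>) where u_j is the displayed integer vector. Then <v, e_j> = <v, u_j> / sqrt(<u_j, u_j>), so |<v, e_j>|^2 = <v, u_j>^2 / <u_j, u_j>.
Coefficients: <v, e_1> = -4/sqrt(9), <v, e_2> = -13/sqrt(234).
Square and sum: Σ |<v, e_j>|^2 = 5/2.
Compute ||v||^2 = v·v = 9.
Deficit = 9 − 5/2 = 13/2 ≥ 0, confirming Bessel's inequality. (The deficit equals ||v − Σ <v,e_j> e_j||^2, the squared distance from v to span{e_j}.)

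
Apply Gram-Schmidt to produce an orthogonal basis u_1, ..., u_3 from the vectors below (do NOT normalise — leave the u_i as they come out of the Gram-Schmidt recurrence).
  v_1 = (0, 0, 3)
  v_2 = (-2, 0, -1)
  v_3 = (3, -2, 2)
Orthogonal basis:
  u_1 = (0, 0, 3)
  u_2 = (-2, 0, 0)
  u_3 = (0, -2, 0)

Apply the Gram-Schmidt recurrence
  u_1 = v_1
  u_i = v_i − Σ_{j<i} ((v_i · u_j) / (u_j · u_j)) · u_j.

Step by step this gives:
  u_1 = (0, 0, 3)
  u_2 = (-2, 0, 0)
  u_3 = (0, -2, 0)

Orthogonality check:
  u_2 · u_1 = 0 (should be 0)
  u_3 · u_1 = 0 (should be 0)
  u_3 · u_2 = 0 (should be 0)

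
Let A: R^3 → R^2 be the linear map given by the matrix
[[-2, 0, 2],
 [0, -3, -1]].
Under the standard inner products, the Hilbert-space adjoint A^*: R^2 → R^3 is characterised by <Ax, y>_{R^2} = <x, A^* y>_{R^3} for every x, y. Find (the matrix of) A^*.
A^* = A^T =
[[-2, 0],
 [0, -3],
 [2, -1]]

For real matrices with standard dot products, the defining identity <Ax, y> = <x, A^* y> gives (Ax)^T y = x^T (A^*) y, i.e. x^T A^T y = x^T (A^*) y. Since this holds for all x, y, we must have A^* = A^T. Therefore
A^* =
[[-2, 0],
 [0, -3],
 [2, -1]].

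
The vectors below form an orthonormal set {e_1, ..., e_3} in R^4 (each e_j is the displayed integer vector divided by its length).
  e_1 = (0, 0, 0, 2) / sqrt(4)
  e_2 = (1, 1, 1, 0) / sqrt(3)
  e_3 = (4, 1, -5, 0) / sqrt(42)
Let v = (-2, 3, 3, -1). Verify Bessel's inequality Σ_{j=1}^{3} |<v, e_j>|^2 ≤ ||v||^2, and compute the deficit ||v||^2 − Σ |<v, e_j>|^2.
Σ |<v, e_j>|^2 = 111/7; ||v||^2 = 23; deficit = 50/7

Write each e_j = u_j / sqrt(<u_j, u_j>) where u_j is the displayed integer vector. Then <v, e_j> = <v, u_j> / sqrt(<u_j, u_j>), so |<v, e_j>|^2 = <v, u_j>^2 / <u_j, u_j>.
Coefficients: <v, e_1> = -2/sqrt(4), <v, e_2> = 4/sqrt(3), <v, e_3> = -20/sqrt(42).
Square and sum: Σ |<v, e_j>|^2 = 111/7.
Compute ||v||^2 = v·v = 23.
Deficit = 23 − 111/7 = 50/7 ≥ 0, confirming Bessel's inequality. (The deficit equals ||v − Σ <v,e_j> e_j||^2, the squared distance from v to span{e_j}.)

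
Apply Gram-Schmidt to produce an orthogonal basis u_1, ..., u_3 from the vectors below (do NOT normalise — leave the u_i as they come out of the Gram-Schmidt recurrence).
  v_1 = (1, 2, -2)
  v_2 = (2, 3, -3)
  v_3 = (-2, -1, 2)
Orthogonal basis:
  u_1 = (1, 2, -2)
  u_2 = (4/9, -1/9, 1/9)
  u_3 = (0, 1/2, 1/2)

Apply the Gram-Schmidt recurrence
  u_1 = v_1
  u_i = v_i − Σ_{j<i} ((v_i · u_j) / (u_j · u_j)) · u_j.

Step by step this gives:
  u_1 = (1, 2, -2)
  u_2 = (4/9, -1/9, 1/9)
  u_3 = (0, 1/2, 1/2)

Orthogonality check:
  u_2 · u_1 = 0 (should be 0)
  u_3 · u_1 = 0 (should be 0)
  u_3 · u_2 = 0 (should be 0)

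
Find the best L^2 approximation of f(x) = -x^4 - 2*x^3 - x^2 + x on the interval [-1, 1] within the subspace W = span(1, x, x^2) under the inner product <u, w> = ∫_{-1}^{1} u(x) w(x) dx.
g(x) = -13*x^2/7 - x/5 + 3/35

The best approximation g ∈ W is the orthogonal projection of f onto W. Writing g = a_0 + a_1 x + a_2 x^2, the coefficients solve the normal equations G · a = b where
  G_{ij} = <φ_i, φ_j> and b_i = <f, φ_i>, with φ_0 = 1, φ_1 = x, φ_2 = x^2.
G =
  [2, 0, 2/3]
  [0, 2/3, 0]
  [2/3, 0, 2/5],
b = (-16/15, -2/15, -24/35).
Solving gives a_0 = 3/35, a_1 = -1/5, a_2 = -13/7, so
  g(x) = -13*x^2/7 - x/5 + 3/35.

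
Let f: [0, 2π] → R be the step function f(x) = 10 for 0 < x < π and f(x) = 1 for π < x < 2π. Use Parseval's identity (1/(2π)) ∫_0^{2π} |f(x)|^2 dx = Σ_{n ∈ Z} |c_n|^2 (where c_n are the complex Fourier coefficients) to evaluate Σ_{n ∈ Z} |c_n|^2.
Σ |c_n|^2 = 101/2

Parseval equates the L^2 energy of f (normalised by 1/(2π)) with the ℓ^2 sum of its Fourier coefficients: (1/(2π)) ∫_0^{2π} |f|^2 = Σ |c_n|^2.
Compute the left side: (1/(2π)) [∫_0^π 10^2 dx + ∫_π^{2π} 1^2 dx] = (1/(2π)) · (100π + 1π) = (100 + 1)/2 = 101/2.
So Σ_{n ∈ Z} |c_n|^2 = 101/2.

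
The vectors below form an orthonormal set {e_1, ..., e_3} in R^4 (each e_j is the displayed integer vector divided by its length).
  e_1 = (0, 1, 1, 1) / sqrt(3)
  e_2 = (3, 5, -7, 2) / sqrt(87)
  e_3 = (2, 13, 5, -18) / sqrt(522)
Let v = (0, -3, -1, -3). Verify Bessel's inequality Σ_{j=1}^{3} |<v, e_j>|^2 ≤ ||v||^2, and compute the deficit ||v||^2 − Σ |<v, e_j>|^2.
Σ |<v, e_j>|^2 = 169/9; ||v||^2 = 19; deficit = 2/9

Write each e_j = u_j / sqrt(<u_j, u_j>) where u_j is the displayed integer vector. Then <v, e_j> = <v, u_j> / sqrt(<u_j, u_j>), so |<v, e_j>|^2 = <v, u_j>^2 / <u_j, u_j>.
Coefficients: <v, e_1> = -7/sqrt(3), <v, e_2> = -14/sqrt(87), <v, e_3> = 10/sqrt(522).
Square and sum: Σ |<v, e_j>|^2 = 169/9.
Compute ||v||^2 = v·v = 19.
Deficit = 19 − 169/9 = 2/9 ≥ 0, confirming Bessel's inequality. (The deficit equals ||v − Σ <v,e_j> e_j||^2, the squared distance from v to span{e_j}.)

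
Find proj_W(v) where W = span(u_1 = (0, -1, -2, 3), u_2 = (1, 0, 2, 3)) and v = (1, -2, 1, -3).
proj_W(v) = (-13/57, 32/57, 2/3, -45/19)

Set up U = [u_1 | ... | u_2] ∈ R^(4×2). The projector onto W = col(U) is P = U (U^T U)^(-1) U^T.
Compute U^T U =
  [14, 5]
  [5, 14],
and U^T v = (-9, -6).
Solve U^T U · c = U^T v for the coefficients: c = (-32/57, -13/57). The projection is proj_W(v) = U c.
Check: (v - proj_W(v)) · u_1 = 0  (should be 0).
Check: (v - proj_W(v)) · u_2 = 0  (should be 0).
Result: proj_W(v) = (-13/57, 32/57, 2/3, -45/19).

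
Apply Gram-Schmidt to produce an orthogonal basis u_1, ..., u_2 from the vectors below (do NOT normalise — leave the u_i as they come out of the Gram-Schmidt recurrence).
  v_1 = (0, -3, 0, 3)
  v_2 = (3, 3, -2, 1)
Orthogonal basis:
  u_1 = (0, -3, 0, 3)
  u_2 = (3, 2, -2, 2)

Apply the Gram-Schmidt recurrence
  u_1 = v_1
  u_i = v_i − Σ_{j<i} ((v_i · u_j) / (u_j · u_j)) · u_j.

Step by step this gives:
  u_1 = (0, -3, 0, 3)
  u_2 = (3, 2, -2, 2)

Orthogonality check:
  u_2 · u_1 = 0 (should be 0)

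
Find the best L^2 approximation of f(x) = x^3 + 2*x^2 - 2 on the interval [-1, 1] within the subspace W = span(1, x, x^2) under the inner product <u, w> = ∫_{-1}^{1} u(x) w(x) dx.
g(x) = 2*x^2 + 3*x/5 - 2

The best approximation g ∈ W is the orthogonal projection of f onto W. Writing g = a_0 + a_1 x + a_2 x^2, the coefficients solve the normal equations G · a = b where
  G_{ij} = <φ_i, φ_j> and b_i = <f, φ_i>, with φ_0 = 1, φ_1 = x, φ_2 = x^2.
G =
  [2, 0, 2/3]
  [0, 2/3, 0]
  [2/3, 0, 2/5],
b = (-8/3, 2/5, -8/15).
Solving gives a_0 = -2, a_1 = 3/5, a_2 = 2, so
  g(x) = 2*x^2 + 3*x/5 - 2.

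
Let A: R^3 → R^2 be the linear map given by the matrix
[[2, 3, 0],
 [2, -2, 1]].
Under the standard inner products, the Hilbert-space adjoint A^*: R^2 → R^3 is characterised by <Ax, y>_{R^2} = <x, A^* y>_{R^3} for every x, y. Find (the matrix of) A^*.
A^* = A^T =
[[2, 2],
 [3, -2],
 [0, 1]]

For real matrices with standard dot products, the defining identity <Ax, y> = <x, A^* y> gives (Ax)^T y = x^T (A^*) y, i.e. x^T A^T y = x^T (A^*) y. Since this holds for all x, y, we must have A^* = A^T. Therefore
A^* =
[[2, 2],
 [3, -2],
 [0, 1]].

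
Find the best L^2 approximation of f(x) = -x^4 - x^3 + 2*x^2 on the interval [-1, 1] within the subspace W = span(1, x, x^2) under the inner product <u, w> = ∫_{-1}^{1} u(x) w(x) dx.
g(x) = 8*x^2/7 - 3*x/5 + 3/35

The best approximation g ∈ W is the orthogonal projection of f onto W. Writing g = a_0 + a_1 x + a_2 x^2, the coefficients solve the normal equations G · a = b where
  G_{ij} = <φ_i, φ_j> and b_i = <f, φ_i>, with φ_0 = 1, φ_1 = x, φ_2 = x^2.
G =
  [2, 0, 2/3]
  [0, 2/3, 0]
  [2/3, 0, 2/5],
b = (14/15, -2/5, 18/35).
Solving gives a_0 = 3/35, a_1 = -3/5, a_2 = 8/7, so
  g(x) = 8*x^2/7 - 3*x/5 + 3/35.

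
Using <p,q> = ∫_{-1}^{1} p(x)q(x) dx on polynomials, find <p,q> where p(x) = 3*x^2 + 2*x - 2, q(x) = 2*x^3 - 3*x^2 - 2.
<p,q> = 6

Expand the product: p(x)·q(x) = 6*x^5 - 5*x^4 - 10*x^3 - 4*x + 4.
∫_{-1}^{1} of each monomial x^k gives [2/(k+1) if k even, 0 if k odd]. Integrating term-by-term (or equivalently evaluating the antiderivative F(x) = x^6 - x^5 - 5*x^4/2 - 2*x^2 + 4*x at the endpoints):
  F(1) − F(−1) = -1/2 − (-13/2) = 6.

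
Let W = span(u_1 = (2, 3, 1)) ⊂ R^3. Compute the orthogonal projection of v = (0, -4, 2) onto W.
proj_W(v) = (-10/7, -15/7, -5/7)

Set up U = [u_1 | ... | u_1] ∈ R^(3×1). The projector onto W = col(U) is P = U (U^T U)^(-1) U^T.
Compute U^T U =
  [14],
and U^T v = (-10).
Solve U^T U · c = U^T v for the coefficients: c = (-5/7). The projection is proj_W(v) = U c.
Check: (v - proj_W(v)) · u_1 = 0  (should be 0).
Result: proj_W(v) = (-10/7, -15/7, -5/7).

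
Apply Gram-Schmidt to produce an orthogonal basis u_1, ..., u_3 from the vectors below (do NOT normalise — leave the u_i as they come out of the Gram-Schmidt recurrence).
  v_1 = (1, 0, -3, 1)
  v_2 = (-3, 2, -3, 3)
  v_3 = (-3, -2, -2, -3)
Orthogonal basis:
  u_1 = (1, 0, -3, 1)
  u_2 = (-42/11, 2, -6/11, 24/11)
  u_3 = (-174/65, -141/65, -127/65, -207/65)

Apply the Gram-Schmidt recurrence
  u_1 = v_1
  u_i = v_i − Σ_{j<i} ((v_i · u_j) / (u_j · u_j)) · u_j.

Step by step this gives:
  u_1 = (1, 0, -3, 1)
  u_2 = (-42/11, 2, -6/11, 24/11)
  u_3 = (-174/65, -141/65, -127/65, -207/65)

Orthogonality check:
  u_2 · u_1 = 0 (should be 0)
  u_3 · u_1 = 0 (should be 0)
  u_3 · u_2 = 0 (should be 0)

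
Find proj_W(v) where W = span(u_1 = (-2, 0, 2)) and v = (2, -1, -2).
proj_W(v) = (2, 0, -2)

Set up U = [u_1 | ... | u_1] ∈ R^(3×1). The projector onto W = col(U) is P = U (U^T U)^(-1) U^T.
Compute U^T U =
  [8],
and U^T v = (-8).
Solve U^T U · c = U^T v for the coefficients: c = (-1). The projection is proj_W(v) = U c.
Check: (v - proj_W(v)) · u_1 = 0  (should be 0).
Result: proj_W(v) = (2, 0, -2).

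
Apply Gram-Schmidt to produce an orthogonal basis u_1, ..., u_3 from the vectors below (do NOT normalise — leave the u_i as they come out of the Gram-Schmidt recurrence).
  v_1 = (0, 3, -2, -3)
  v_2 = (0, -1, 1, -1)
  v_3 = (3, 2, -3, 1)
Orthogonal basis:
  u_1 = (0, 3, -2, -3)
  u_2 = (0, -8/11, 9/11, -14/11)
  u_3 = (3, -35/62, -21/31, -7/62)

Apply the Gram-Schmidt recurrence
  u_1 = v_1
  u_i = v_i − Σ_{j<i} ((v_i · u_j) / (u_j · u_j)) · u_j.

Step by step this gives:
  u_1 = (0, 3, -2, -3)
  u_2 = (0, -8/11, 9/11, -14/11)
  u_3 = (3, -35/62, -21/31, -7/62)

Orthogonality check:
  u_2 · u_1 = 0 (should be 0)
  u_3 · u_1 = 0 (should be 0)
  u_3 · u_2 = 0 (should be 0)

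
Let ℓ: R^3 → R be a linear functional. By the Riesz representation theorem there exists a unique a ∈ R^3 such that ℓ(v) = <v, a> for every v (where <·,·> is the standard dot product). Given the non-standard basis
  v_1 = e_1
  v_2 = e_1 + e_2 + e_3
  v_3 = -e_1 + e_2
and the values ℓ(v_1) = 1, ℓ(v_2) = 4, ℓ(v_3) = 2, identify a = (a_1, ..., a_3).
a = (1, 3, 0)

Write a = (a_1, ..., a_3) in the standard basis. For each basis vector v_i, ℓ(v_i) = <v_i, a> is a linear equation in the a_j's. Collect the n equations into a matrix system V a = ℓ, where row i of V is v_i (expressed in the standard basis). Since V is invertible (lower-triangular with 1s on the diagonal, up to permutation), solve by back-substitution:
  V =
[[1, 0, 0],
 [1, 1, 1],
 [-1, 1, 0]]
  V a = (1, 4, 2)
Solving gives a = (1, 3, 0).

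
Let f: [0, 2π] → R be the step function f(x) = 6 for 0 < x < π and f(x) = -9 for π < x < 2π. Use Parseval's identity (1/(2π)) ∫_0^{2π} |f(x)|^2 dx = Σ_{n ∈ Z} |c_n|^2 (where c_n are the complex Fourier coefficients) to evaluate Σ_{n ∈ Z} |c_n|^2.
Σ |c_n|^2 = 117/2

Parseval equates the L^2 energy of f (normalised by 1/(2π)) with the ℓ^2 sum of its Fourier coefficients: (1/(2π)) ∫_0^{2π} |f|^2 = Σ |c_n|^2.
Compute the left side: (1/(2π)) [∫_0^π 6^2 dx + ∫_π^{2π} (-9)^2 dx] = (1/(2π)) · (36π + 81π) = (36 + 81)/2 = 117/2.
So Σ_{n ∈ Z} |c_n|^2 = 117/2.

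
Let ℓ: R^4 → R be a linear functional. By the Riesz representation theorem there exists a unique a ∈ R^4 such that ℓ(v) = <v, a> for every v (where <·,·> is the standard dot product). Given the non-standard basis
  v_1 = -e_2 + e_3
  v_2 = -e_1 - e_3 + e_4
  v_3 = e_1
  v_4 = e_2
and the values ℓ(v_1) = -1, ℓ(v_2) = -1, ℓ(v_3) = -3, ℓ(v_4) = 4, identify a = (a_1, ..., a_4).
a = (-3, 4, 3, -1)

Write a = (a_1, ..., a_4) in the standard basis. For each basis vector v_i, ℓ(v_i) = <v_i, a> is a linear equation in the a_j's. Collect the n equations into a matrix system V a = ℓ, where row i of V is v_i (expressed in the standard basis). Since V is invertible (lower-triangular with 1s on the diagonal, up to permutation), solve by back-substitution:
  V =
[[0, -1, 1, 0],
 [-1, 0, -1, 1],
 [1, 0, 0, 0],
 [0, 1, 0, 0]]
  V a = (-1, -1, -3, 4)
Solving gives a = (-3, 4, 3, -1).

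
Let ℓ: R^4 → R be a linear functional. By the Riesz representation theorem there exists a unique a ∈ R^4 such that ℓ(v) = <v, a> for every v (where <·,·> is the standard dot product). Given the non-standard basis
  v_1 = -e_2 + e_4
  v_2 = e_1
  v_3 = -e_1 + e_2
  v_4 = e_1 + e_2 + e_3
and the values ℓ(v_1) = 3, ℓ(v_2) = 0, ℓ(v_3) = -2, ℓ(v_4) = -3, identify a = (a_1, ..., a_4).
a = (0, -2, -1, 1)

Write a = (a_1, ..., a_4) in the standard basis. For each basis vector v_i, ℓ(v_i) = <v_i, a> is a linear equation in the a_j's. Collect the n equations into a matrix system V a = ℓ, where row i of V is v_i (expressed in the standard basis). Since V is invertible (lower-triangular with 1s on the diagonal, up to permutation), solve by back-substitution:
  V =
[[0, -1, 0, 1],
 [1, 0, 0, 0],
 [-1, 1, 0, 0],
 [1, 1, 1, 0]]
  V a = (3, 0, -2, -3)
Solving gives a = (0, -2, -1, 1).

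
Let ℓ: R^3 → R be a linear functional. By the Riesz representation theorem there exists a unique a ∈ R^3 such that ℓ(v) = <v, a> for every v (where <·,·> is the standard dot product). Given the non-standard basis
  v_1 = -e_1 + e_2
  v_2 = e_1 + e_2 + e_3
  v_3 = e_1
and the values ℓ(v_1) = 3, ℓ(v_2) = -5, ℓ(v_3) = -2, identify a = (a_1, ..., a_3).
a = (-2, 1, -4)

Write a = (a_1, ..., a_3) in the standard basis. For each basis vector v_i, ℓ(v_i) = <v_i, a> is a linear equation in the a_j's. Collect the n equations into a matrix system V a = ℓ, where row i of V is v_i (expressed in the standard basis). Since V is invertible (lower-triangular with 1s on the diagonal, up to permutation), solve by back-substitution:
  V =
[[-1, 1, 0],
 [1, 1, 1],
 [1, 0, 0]]
  V a = (3, -5, -2)
Solving gives a = (-2, 1, -4).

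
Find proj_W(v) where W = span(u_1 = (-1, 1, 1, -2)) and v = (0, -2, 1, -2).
proj_W(v) = (-3/7, 3/7, 3/7, -6/7)

Set up U = [u_1 | ... | u_1] ∈ R^(4×1). The projector onto W = col(U) is P = U (U^T U)^(-1) U^T.
Compute U^T U =
  [7],
and U^T v = (3).
Solve U^T U · c = U^T v for the coefficients: c = (3/7). The projection is proj_W(v) = U c.
Check: (v - proj_W(v)) · u_1 = 0  (should be 0).
Result: proj_W(v) = (-3/7, 3/7, 3/7, -6/7).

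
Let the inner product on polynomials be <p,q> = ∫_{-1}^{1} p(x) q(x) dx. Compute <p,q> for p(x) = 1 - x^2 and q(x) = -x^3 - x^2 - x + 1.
<p,q> = 16/15

Expand the product: p(x)·q(x) = x^5 + x^4 - 2*x^2 - x + 1.
∫_{-1}^{1} of each monomial x^k gives [2/(k+1) if k even, 0 if k odd]. Integrating term-by-term (or equivalently evaluating the antiderivative F(x) = x^6/6 + x^5/5 - 2*x^3/3 - x^2/2 + x at the endpoints):
  F(1) − F(−1) = 1/5 − (-13/15) = 16/15.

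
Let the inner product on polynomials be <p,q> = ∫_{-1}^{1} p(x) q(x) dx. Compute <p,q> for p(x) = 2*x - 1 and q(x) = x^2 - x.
<p,q> = -2

Expand the product: p(x)·q(x) = 2*x^3 - 3*x^2 + x.
∫_{-1}^{1} of each monomial x^k gives [2/(k+1) if k even, 0 if k odd]. Integrating term-by-term (or equivalently evaluating the antiderivative F(x) = x^4/2 - x^3 + x^2/2 at the endpoints):
  F(1) − F(−1) = 0 − (2) = -2.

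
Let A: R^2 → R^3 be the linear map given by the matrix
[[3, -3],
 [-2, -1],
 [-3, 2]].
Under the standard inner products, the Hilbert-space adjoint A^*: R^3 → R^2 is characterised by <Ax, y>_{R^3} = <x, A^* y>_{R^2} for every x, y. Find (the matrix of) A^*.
A^* = A^T =
[[3, -2, -3],
 [-3, -1, 2]]

For real matrices with standard dot products, the defining identity <Ax, y> = <x, A^* y> gives (Ax)^T y = x^T (A^*) y, i.e. x^T A^T y = x^T (A^*) y. Since this holds for all x, y, we must have A^* = A^T. Therefore
A^* =
[[3, -2, -3],
 [-3, -1, 2]].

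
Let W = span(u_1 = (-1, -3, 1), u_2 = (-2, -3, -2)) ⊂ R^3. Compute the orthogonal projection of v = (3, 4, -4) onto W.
proj_W(v) = (111/106, 258/53, -355/106)

Set up U = [u_1 | ... | u_2] ∈ R^(3×2). The projector onto W = col(U) is P = U (U^T U)^(-1) U^T.
Compute U^T U =
  [11, 9]
  [9, 17],
and U^T v = (-19, -10).
Solve U^T U · c = U^T v for the coefficients: c = (-233/106, 61/106). The projection is proj_W(v) = U c.
Check: (v - proj_W(v)) · u_1 = 0  (should be 0).
Check: (v - proj_W(v)) · u_2 = 0  (should be 0).
Result: proj_W(v) = (111/106, 258/53, -355/106).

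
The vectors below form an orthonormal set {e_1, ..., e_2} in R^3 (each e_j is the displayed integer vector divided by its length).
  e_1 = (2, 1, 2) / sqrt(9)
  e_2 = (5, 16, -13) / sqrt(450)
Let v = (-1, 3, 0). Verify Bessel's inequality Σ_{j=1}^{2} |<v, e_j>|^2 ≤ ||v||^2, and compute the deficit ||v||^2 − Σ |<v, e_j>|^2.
Σ |<v, e_j>|^2 = 211/50; ||v||^2 = 10; deficit = 289/50

Write each e_j = u_j / sqrt(<u_j, u_j>) where u_j is the displayed integer vector. Then <v, e_j> = <v, u_j> / sqrt(<u_j, u_j>), so |<v, e_j>|^2 = <v, u_j>^2 / <u_j, u_j>.
Coefficients: <v, e_1> = 1/sqrt(9), <v, e_2> = 43/sqrt(450).
Square and sum: Σ |<v, e_j>|^2 = 211/50.
Compute ||v||^2 = v·v = 10.
Deficit = 10 − 211/50 = 289/50 ≥ 0, confirming Bessel's inequality. (The deficit equals ||v − Σ <v,e_j> e_j||^2, the squared distance from v to span{e_j}.)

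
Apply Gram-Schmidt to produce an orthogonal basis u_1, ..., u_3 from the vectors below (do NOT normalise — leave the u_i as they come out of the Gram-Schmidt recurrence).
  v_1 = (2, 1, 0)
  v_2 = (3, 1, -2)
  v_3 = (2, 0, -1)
Orthogonal basis:
  u_1 = (2, 1, 0)
  u_2 = (1/5, -2/5, -2)
  u_3 = (2/7, -4/7, 1/7)

Apply the Gram-Schmidt recurrence
  u_1 = v_1
  u_i = v_i − Σ_{j<i} ((v_i · u_j) / (u_j · u_j)) · u_j.

Step by step this gives:
  u_1 = (2, 1, 0)
  u_2 = (1/5, -2/5, -2)
  u_3 = (2/7, -4/7, 1/7)

Orthogonality check:
  u_2 · u_1 = 0 (should be 0)
  u_3 · u_1 = 0 (should be 0)
  u_3 · u_2 = 0 (should be 0)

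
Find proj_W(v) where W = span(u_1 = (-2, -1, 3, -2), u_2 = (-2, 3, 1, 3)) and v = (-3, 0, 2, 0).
proj_W(v) = (-92/41, 106/205, 522/205, -8/41)

Set up U = [u_1 | ... | u_2] ∈ R^(4×2). The projector onto W = col(U) is P = U (U^T U)^(-1) U^T.
Compute U^T U =
  [18, -2]
  [-2, 23],
and U^T v = (12, 8).
Solve U^T U · c = U^T v for the coefficients: c = (146/205, 84/205). The projection is proj_W(v) = U c.
Check: (v - proj_W(v)) · u_1 = 0  (should be 0).
Check: (v - proj_W(v)) · u_2 = 0  (should be 0).
Result: proj_W(v) = (-92/41, 106/205, 522/205, -8/41).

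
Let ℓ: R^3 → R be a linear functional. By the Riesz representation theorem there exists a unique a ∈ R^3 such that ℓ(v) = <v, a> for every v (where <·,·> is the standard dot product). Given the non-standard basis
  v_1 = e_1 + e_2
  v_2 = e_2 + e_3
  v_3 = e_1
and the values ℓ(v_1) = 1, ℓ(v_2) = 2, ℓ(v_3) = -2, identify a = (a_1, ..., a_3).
a = (-2, 3, -1)

Write a = (a_1, ..., a_3) in the standard basis. For each basis vector v_i, ℓ(v_i) = <v_i, a> is a linear equation in the a_j's. Collect the n equations into a matrix system V a = ℓ, where row i of V is v_i (expressed in the standard basis). Since V is invertible (lower-triangular with 1s on the diagonal, up to permutation), solve by back-substitution:
  V =
[[1, 1, 0],
 [0, 1, 1],
 [1, 0, 0]]
  V a = (1, 2, -2)
Solving gives a = (-2, 3, -1).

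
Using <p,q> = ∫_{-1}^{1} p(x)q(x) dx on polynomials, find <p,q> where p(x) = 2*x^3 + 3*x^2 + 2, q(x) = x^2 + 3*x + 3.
<p,q> = 344/15

Expand the product: p(x)·q(x) = 2*x^5 + 9*x^4 + 15*x^3 + 11*x^2 + 6*x + 6.
∫_{-1}^{1} of each monomial x^k gives [2/(k+1) if k even, 0 if k odd]. Integrating term-by-term (or equivalently evaluating the antiderivative F(x) = x^6/3 + 9*x^5/5 + 15*x^4/4 + 11*x^3/3 + 3*x^2 + 6*x at the endpoints):
  F(1) − F(−1) = 371/20 − (-263/60) = 344/15.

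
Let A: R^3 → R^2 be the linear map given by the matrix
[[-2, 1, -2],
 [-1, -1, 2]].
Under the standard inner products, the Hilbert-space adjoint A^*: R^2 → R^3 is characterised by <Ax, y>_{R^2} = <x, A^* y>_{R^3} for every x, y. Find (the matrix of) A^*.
A^* = A^T =
[[-2, -1],
 [1, -1],
 [-2, 2]]

For real matrices with standard dot products, the defining identity <Ax, y> = <x, A^* y> gives (Ax)^T y = x^T (A^*) y, i.e. x^T A^T y = x^T (A^*) y. Since this holds for all x, y, we must have A^* = A^T. Therefore
A^* =
[[-2, -1],
 [1, -1],
 [-2, 2]].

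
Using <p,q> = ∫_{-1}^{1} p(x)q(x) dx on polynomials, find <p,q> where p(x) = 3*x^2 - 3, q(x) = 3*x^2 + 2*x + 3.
<p,q> = -72/5

Expand the product: p(x)·q(x) = 9*x^4 + 6*x^3 - 6*x - 9.
∫_{-1}^{1} of each monomial x^k gives [2/(k+1) if k even, 0 if k odd]. Integrating term-by-term (or equivalently evaluating the antiderivative F(x) = 9*x^5/5 + 3*x^4/2 - 3*x^2 - 9*x at the endpoints):
  F(1) − F(−1) = -87/10 − (57/10) = -72/5.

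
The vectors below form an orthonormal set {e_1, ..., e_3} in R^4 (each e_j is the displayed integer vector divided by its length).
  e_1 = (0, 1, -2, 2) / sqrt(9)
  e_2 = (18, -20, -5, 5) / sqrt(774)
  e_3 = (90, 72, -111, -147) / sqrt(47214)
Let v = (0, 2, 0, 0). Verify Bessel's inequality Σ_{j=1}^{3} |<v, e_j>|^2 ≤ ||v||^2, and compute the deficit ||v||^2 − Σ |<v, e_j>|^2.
Σ |<v, e_j>|^2 = 180/61; ||v||^2 = 4; deficit = 64/61

Write each e_j = u_j / sqrt(<u_j, u_j>) where u_j is the displayed integer vector. Then <v, e_j> = <v, u_j> / sqrt(<u_j, u_j>), so |<v, e_j>|^2 = <v, u_j>^2 / <u_j, u_j>.
Coefficients: <v, e_1> = 2/sqrt(9), <v, e_2> = -40/sqrt(774), <v, e_3> = 144/sqrt(47214).
Square and sum: Σ |<v, e_j>|^2 = 180/61.
Compute ||v||^2 = v·v = 4.
Deficit = 4 − 180/61 = 64/61 ≥ 0, confirming Bessel's inequality. (The deficit equals ||v − Σ <v,e_j> e_j||^2, the squared distance from v to span{e_j}.)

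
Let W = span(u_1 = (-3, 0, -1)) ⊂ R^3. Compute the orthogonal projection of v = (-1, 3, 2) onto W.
proj_W(v) = (-3/10, 0, -1/10)

Set up U = [u_1 | ... | u_1] ∈ R^(3×1). The projector onto W = col(U) is P = U (U^T U)^(-1) U^T.
Compute U^T U =
  [10],
and U^T v = (1).
Solve U^T U · c = U^T v for the coefficients: c = (1/10). The projection is proj_W(v) = U c.
Check: (v - proj_W(v)) · u_1 = 0  (should be 0).
Result: proj_W(v) = (-3/10, 0, -1/10).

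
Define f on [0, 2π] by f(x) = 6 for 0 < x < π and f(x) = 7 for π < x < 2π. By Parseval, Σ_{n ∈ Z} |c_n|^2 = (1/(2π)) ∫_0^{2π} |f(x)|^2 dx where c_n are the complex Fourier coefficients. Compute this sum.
Σ |c_n|^2 = 85/2

Parseval equates the L^2 energy of f (normalised by 1/(2π)) with the ℓ^2 sum of its Fourier coefficients: (1/(2π)) ∫_0^{2π} |f|^2 = Σ |c_n|^2.
Compute the left side: (1/(2π)) [∫_0^π 6^2 dx + ∫_π^{2π} 7^2 dx] = (1/(2π)) · (36π + 49π) = (36 + 49)/2 = 85/2.
So Σ_{n ∈ Z} |c_n|^2 = 85/2.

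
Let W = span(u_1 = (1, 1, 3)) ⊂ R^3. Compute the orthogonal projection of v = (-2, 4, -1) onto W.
proj_W(v) = (-1/11, -1/11, -3/11)

Set up U = [u_1 | ... | u_1] ∈ R^(3×1). The projector onto W = col(U) is P = U (U^T U)^(-1) U^T.
Compute U^T U =
  [11],
and U^T v = (-1).
Solve U^T U · c = U^T v for the coefficients: c = (-1/11). The projection is proj_W(v) = U c.
Check: (v - proj_W(v)) · u_1 = 0  (should be 0).
Result: proj_W(v) = (-1/11, -1/11, -3/11).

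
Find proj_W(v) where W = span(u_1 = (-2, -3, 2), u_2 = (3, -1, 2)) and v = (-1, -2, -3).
proj_W(v) = (-433/237, 16/237, -172/237)

Set up U = [u_1 | ... | u_2] ∈ R^(3×2). The projector onto W = col(U) is P = U (U^T U)^(-1) U^T.
Compute U^T U =
  [17, 1]
  [1, 14],
and U^T v = (2, -7).
Solve U^T U · c = U^T v for the coefficients: c = (35/237, -121/237). The projection is proj_W(v) = U c.
Check: (v - proj_W(v)) · u_1 = 0  (should be 0).
Check: (v - proj_W(v)) · u_2 = 0  (should be 0).
Result: proj_W(v) = (-433/237, 16/237, -172/237).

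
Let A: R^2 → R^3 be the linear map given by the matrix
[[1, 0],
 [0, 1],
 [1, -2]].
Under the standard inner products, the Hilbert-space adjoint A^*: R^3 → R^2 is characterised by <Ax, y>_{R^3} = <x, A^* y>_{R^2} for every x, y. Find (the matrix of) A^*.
A^* = A^T =
[[1, 0, 1],
 [0, 1, -2]]

For real matrices with standard dot products, the defining identity <Ax, y> = <x, A^* y> gives (Ax)^T y = x^T (A^*) y, i.e. x^T A^T y = x^T (A^*) y. Since this holds for all x, y, we must have A^* = A^T. Therefore
A^* =
[[1, 0, 1],
 [0, 1, -2]].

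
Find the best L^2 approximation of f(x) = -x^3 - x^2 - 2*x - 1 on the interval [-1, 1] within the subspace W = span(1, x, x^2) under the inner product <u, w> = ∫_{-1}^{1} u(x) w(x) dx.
g(x) = -x^2 - 13*x/5 - 1

The best approximation g ∈ W is the orthogonal projection of f onto W. Writing g = a_0 + a_1 x + a_2 x^2, the coefficients solve the normal equations G · a = b where
  G_{ij} = <φ_i, φ_j> and b_i = <f, φ_i>, with φ_0 = 1, φ_1 = x, φ_2 = x^2.
G =
  [2, 0, 2/3]
  [0, 2/3, 0]
  [2/3, 0, 2/5],
b = (-8/3, -26/15, -16/15).
Solving gives a_0 = -1, a_1 = -13/5, a_2 = -1, so
  g(x) = -x^2 - 13*x/5 - 1.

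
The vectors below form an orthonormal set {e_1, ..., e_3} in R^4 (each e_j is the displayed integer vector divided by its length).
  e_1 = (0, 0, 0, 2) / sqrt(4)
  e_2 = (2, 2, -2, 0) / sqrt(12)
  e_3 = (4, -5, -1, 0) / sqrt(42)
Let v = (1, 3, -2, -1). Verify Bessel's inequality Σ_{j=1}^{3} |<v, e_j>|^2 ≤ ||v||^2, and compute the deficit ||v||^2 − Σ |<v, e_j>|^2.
Σ |<v, e_j>|^2 = 209/14; ||v||^2 = 15; deficit = 1/14

Write each e_j = u_j / sqrt(<u_j, u_j>) where u_j is the displayed integer vector. Then <v, e_j> = <v, u_j> / sqrt(<u_j, u_j>), so |<v, e_j>|^2 = <v, u_j>^2 / <u_j, u_j>.
Coefficients: <v, e_1> = -2/sqrt(4), <v, e_2> = 12/sqrt(12), <v, e_3> = -9/sqrt(42).
Square and sum: Σ |<v, e_j>|^2 = 209/14.
Compute ||v||^2 = v·v = 15.
Deficit = 15 − 209/14 = 1/14 ≥ 0, confirming Bessel's inequality. (The deficit equals ||v − Σ <v,e_j> e_j||^2, the squared distance from v to span{e_j}.)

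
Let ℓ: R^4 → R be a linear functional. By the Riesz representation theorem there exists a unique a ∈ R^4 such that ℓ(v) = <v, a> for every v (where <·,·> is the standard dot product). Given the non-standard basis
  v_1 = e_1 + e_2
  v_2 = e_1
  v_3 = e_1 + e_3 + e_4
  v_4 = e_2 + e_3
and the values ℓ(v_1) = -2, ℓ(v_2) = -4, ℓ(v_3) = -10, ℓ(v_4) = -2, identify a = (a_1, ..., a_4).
a = (-4, 2, -4, -2)

Write a = (a_1, ..., a_4) in the standard basis. For each basis vector v_i, ℓ(v_i) = <v_i, a> is a linear equation in the a_j's. Collect the n equations into a matrix system V a = ℓ, where row i of V is v_i (expressed in the standard basis). Since V is invertible (lower-triangular with 1s on the diagonal, up to permutation), solve by back-substitution:
  V =
[[1, 1, 0, 0],
 [1, 0, 0, 0],
 [1, 0, 1, 1],
 [0, 1, 1, 0]]
  V a = (-2, -4, -10, -2)
Solving gives a = (-4, 2, -4, -2).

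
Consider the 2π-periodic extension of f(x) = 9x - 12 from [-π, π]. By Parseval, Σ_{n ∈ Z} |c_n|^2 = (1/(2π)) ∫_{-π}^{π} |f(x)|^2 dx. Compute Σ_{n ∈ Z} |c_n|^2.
Σ |c_n|^2 = 27π^2 + 144

Expand and integrate term by term over [-π, π]:
  ∫ (9x)^2 dx = 81·(2π^3/3); ∫ 2·9·(-12)·x dx = 0 (odd integrand); ∫ (-12)^2 dx = 144·2π.
So (1/(2π)) ∫_{-π}^{π} (9x - 12)^2 dx = 81π^2/3 + 144 = 27π^2 + 144.
Parseval ⇒ Σ |c_n|^2 = 27π^2 + 144.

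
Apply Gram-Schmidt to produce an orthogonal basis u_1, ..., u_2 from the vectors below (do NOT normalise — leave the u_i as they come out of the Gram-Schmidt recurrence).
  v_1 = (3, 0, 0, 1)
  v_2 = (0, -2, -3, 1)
Orthogonal basis:
  u_1 = (3, 0, 0, 1)
  u_2 = (-3/10, -2, -3, 9/10)

Apply the Gram-Schmidt recurrence
  u_1 = v_1
  u_i = v_i − Σ_{j<i} ((v_i · u_j) / (u_j · u_j)) · u_j.

Step by step this gives:
  u_1 = (3, 0, 0, 1)
  u_2 = (-3/10, -2, -3, 9/10)

Orthogonality check:
  u_2 · u_1 = 0 (should be 0)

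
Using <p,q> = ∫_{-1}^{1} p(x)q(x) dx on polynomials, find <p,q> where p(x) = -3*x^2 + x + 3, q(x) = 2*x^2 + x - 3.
<p,q> = -146/15

Expand the product: p(x)·q(x) = -6*x^4 - x^3 + 16*x^2 - 9.
∫_{-1}^{1} of each monomial x^k gives [2/(k+1) if k even, 0 if k odd]. Integrating term-by-term (or equivalently evaluating the antiderivative F(x) = -6*x^5/5 - x^4/4 + 16*x^3/3 - 9*x at the endpoints):
  F(1) − F(−1) = -307/60 − (277/60) = -146/15.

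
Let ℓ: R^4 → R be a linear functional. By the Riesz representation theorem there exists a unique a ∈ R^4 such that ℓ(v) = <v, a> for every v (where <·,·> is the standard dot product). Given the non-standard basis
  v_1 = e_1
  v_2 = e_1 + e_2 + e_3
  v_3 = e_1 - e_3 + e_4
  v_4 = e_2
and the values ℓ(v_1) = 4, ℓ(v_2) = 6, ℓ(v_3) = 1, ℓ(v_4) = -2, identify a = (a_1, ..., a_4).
a = (4, -2, 4, 1)

Write a = (a_1, ..., a_4) in the standard basis. For each basis vector v_i, ℓ(v_i) = <v_i, a> is a linear equation in the a_j's. Collect the n equations into a matrix system V a = ℓ, where row i of V is v_i (expressed in the standard basis). Since V is invertible (lower-triangular with 1s on the diagonal, up to permutation), solve by back-substitution:
  V =
[[1, 0, 0, 0],
 [1, 1, 1, 0],
 [1, 0, -1, 1],
 [0, 1, 0, 0]]
  V a = (4, 6, 1, -2)
Solving gives a = (4, -2, 4, 1).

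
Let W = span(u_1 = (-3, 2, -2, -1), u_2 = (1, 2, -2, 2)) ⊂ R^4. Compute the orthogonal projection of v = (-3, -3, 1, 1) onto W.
proj_W(v) = (-27/25, -6/5, 6/5, -39/25)

Set up U = [u_1 | ... | u_2] ∈ R^(4×2). The projector onto W = col(U) is P = U (U^T U)^(-1) U^T.
Compute U^T U =
  [18, 3]
  [3, 13],
and U^T v = (0, -9).
Solve U^T U · c = U^T v for the coefficients: c = (3/25, -18/25). The projection is proj_W(v) = U c.
Check: (v - proj_W(v)) · u_1 = 0  (should be 0).
Check: (v - proj_W(v)) · u_2 = 0  (should be 0).
Result: proj_W(v) = (-27/25, -6/5, 6/5, -39/25).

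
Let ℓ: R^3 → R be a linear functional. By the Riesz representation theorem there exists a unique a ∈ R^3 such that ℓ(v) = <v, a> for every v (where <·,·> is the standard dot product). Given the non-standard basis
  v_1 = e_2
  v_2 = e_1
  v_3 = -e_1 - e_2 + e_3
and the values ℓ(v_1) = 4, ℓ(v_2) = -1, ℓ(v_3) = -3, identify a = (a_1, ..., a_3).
a = (-1, 4, 0)

Write a = (a_1, ..., a_3) in the standard basis. For each basis vector v_i, ℓ(v_i) = <v_i, a> is a linear equation in the a_j's. Collect the n equations into a matrix system V a = ℓ, where row i of V is v_i (expressed in the standard basis). Since V is invertible (lower-triangular with 1s on the diagonal, up to permutation), solve by back-substitution:
  V =
[[0, 1, 0],
 [1, 0, 0],
 [-1, -1, 1]]
  V a = (4, -1, -3)
Solving gives a = (-1, 4, 0).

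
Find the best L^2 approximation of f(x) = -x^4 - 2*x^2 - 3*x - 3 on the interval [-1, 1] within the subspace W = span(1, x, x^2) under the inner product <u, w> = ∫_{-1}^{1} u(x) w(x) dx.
g(x) = -20*x^2/7 - 3*x - 102/35

The best approximation g ∈ W is the orthogonal projection of f onto W. Writing g = a_0 + a_1 x + a_2 x^2, the coefficients solve the normal equations G · a = b where
  G_{ij} = <φ_i, φ_j> and b_i = <f, φ_i>, with φ_0 = 1, φ_1 = x, φ_2 = x^2.
G =
  [2, 0, 2/3]
  [0, 2/3, 0]
  [2/3, 0, 2/5],
b = (-116/15, -2, -108/35).
Solving gives a_0 = -102/35, a_1 = -3, a_2 = -20/7, so
  g(x) = -20*x^2/7 - 3*x - 102/35.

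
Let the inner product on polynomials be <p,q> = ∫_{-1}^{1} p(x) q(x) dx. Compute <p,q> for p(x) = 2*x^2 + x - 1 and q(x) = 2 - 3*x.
<p,q> = -10/3

Expand the product: p(x)·q(x) = -6*x^3 + x^2 + 5*x - 2.
∫_{-1}^{1} of each monomial x^k gives [2/(k+1) if k even, 0 if k odd]. Integrating term-by-term (or equivalently evaluating the antiderivative F(x) = -3*x^4/2 + x^3/3 + 5*x^2/2 - 2*x at the endpoints):
  F(1) − F(−1) = -2/3 − (8/3) = -10/3.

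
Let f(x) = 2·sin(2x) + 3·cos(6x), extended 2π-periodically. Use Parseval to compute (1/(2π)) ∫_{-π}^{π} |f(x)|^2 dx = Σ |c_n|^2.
Σ |c_n|^2 = 13/2

Expand |f|^2 and use orthogonality of {sin(nx), cos(mx)} on [-π, π]:
  ∫_{-π}^{π} sin(nx)^2 dx = π, ∫ cos(mx)^2 dx = π, and cross terms integrate to 0.
So ∫_{-π}^{π} f(x)^2 dx = 2^2 · π + 3^2 · π = (4 + 9)π.
Divide by 2π: (4 + 9)/2 = 13/2.
By Parseval, this equals Σ |c_n|^2.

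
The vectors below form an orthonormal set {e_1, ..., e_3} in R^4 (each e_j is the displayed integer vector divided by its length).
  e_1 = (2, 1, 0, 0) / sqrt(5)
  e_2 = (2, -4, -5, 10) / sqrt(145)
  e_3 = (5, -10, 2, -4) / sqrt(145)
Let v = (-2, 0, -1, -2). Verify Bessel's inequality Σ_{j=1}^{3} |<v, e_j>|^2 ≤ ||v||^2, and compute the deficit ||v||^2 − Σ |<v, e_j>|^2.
Σ |<v, e_j>|^2 = 29/5; ||v||^2 = 9; deficit = 16/5

Write each e_j = u_j / sqrt(<u_j, u_j>) where u_j is the displayed integer vector. Then <v, e_j> = <v, u_j> / sqrt(<u_j, u_j>), so |<v, e_j>|^2 = <v, u_j>^2 / <u_j, u_j>.
Coefficients: <v, e_1> = -4/sqrt(5), <v, e_2> = -19/sqrt(145), <v, e_3> = -4/sqrt(145).
Square and sum: Σ |<v, e_j>|^2 = 29/5.
Compute ||v||^2 = v·v = 9.
Deficit = 9 − 29/5 = 16/5 ≥ 0, confirming Bessel's inequality. (The deficit equals ||v − Σ <v,e_j> e_j||^2, the squared distance from v to span{e_j}.)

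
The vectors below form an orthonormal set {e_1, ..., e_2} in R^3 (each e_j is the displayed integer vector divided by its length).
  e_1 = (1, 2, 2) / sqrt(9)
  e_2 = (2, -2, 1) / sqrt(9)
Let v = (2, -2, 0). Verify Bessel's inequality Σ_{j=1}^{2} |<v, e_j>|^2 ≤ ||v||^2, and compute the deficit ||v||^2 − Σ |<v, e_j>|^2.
Σ |<v, e_j>|^2 = 68/9; ||v||^2 = 8; deficit = 4/9

Write each e_j = u_j / sqrt(<u_j, u_j>) where u_j is the displayed integer vector. Then <v, e_j> = <v, u_j> / sqrt(<u_j, u_j>), so |<v, e_j>|^2 = <v, u_j>^2 / <u_j, u_j>.
Coefficients: <v, e_1> = -2/sqrt(9), <v, e_2> = 8/sqrt(9).
Square and sum: Σ |<v, e_j>|^2 = 68/9.
Compute ||v||^2 = v·v = 8.
Deficit = 8 − 68/9 = 4/9 ≥ 0, confirming Bessel's inequality. (The deficit equals ||v − Σ <v,e_j> e_j||^2, the squared distance from v to span{e_j}.)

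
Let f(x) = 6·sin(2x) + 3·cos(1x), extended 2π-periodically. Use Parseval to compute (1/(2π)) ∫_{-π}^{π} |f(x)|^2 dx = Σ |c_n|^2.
Σ |c_n|^2 = 45/2

Expand |f|^2 and use orthogonality of {sin(nx), cos(mx)} on [-π, π]:
  ∫_{-π}^{π} sin(nx)^2 dx = π, ∫ cos(mx)^2 dx = π, and cross terms integrate to 0.
So ∫_{-π}^{π} f(x)^2 dx = 6^2 · π + 3^2 · π = (36 + 9)π.
Divide by 2π: (36 + 9)/2 = 45/2.
By Parseval, this equals Σ |c_n|^2.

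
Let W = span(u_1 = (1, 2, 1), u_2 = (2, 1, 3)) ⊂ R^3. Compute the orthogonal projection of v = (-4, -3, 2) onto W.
proj_W(v) = (-5/7, -128/35, 1/35)

Set up U = [u_1 | ... | u_2] ∈ R^(3×2). The projector onto W = col(U) is P = U (U^T U)^(-1) U^T.
Compute U^T U =
  [6, 7]
  [7, 14],
and U^T v = (-8, -5).
Solve U^T U · c = U^T v for the coefficients: c = (-11/5, 26/35). The projection is proj_W(v) = U c.
Check: (v - proj_W(v)) · u_1 = 0  (should be 0).
Check: (v - proj_W(v)) · u_2 = 0  (should be 0).
Result: proj_W(v) = (-5/7, -128/35, 1/35).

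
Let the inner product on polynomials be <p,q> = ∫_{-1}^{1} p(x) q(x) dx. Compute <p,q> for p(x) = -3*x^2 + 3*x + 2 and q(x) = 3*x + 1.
<p,q> = 8

Expand the product: p(x)·q(x) = -9*x^3 + 6*x^2 + 9*x + 2.
∫_{-1}^{1} of each monomial x^k gives [2/(k+1) if k even, 0 if k odd]. Integrating term-by-term (or equivalently evaluating the antiderivative F(x) = -9*x^4/4 + 2*x^3 + 9*x^2/2 + 2*x at the endpoints):
  F(1) − F(−1) = 25/4 − (-7/4) = 8.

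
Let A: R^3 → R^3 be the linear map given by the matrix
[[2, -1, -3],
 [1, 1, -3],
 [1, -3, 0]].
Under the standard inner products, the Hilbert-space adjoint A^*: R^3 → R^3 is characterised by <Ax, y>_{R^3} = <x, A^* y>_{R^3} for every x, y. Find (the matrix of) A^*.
A^* = A^T =
[[2, 1, 1],
 [-1, 1, -3],
 [-3, -3, 0]]

For real matrices with standard dot products, the defining identity <Ax, y> = <x, A^* y> gives (Ax)^T y = x^T (A^*) y, i.e. x^T A^T y = x^T (A^*) y. Since this holds for all x, y, we must have A^* = A^T. Therefore
A^* =
[[2, 1, 1],
 [-1, 1, -3],
 [-3, -3, 0]].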